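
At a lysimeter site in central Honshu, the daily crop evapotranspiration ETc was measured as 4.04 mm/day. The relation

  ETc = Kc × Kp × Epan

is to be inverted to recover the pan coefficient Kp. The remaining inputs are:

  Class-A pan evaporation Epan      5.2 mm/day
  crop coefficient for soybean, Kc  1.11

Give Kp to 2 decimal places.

ETc = Kc × Kp × Epan  ⇒  Kp = ETc / (Kc × Epan)
Kp = 4.04 / (1.11 × 5.2) = 4.04 / 5.772 = 0.6999

0.70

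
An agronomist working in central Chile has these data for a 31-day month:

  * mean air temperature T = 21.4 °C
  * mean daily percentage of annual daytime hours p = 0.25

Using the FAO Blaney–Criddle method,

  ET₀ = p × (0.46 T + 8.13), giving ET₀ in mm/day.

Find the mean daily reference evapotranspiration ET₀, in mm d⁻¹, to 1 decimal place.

4.5 mm d⁻¹

ET₀ = 0.25 × (0.46 × 21.4 + 8.13) = 0.25 × 17.974 = 4.4935 mm/d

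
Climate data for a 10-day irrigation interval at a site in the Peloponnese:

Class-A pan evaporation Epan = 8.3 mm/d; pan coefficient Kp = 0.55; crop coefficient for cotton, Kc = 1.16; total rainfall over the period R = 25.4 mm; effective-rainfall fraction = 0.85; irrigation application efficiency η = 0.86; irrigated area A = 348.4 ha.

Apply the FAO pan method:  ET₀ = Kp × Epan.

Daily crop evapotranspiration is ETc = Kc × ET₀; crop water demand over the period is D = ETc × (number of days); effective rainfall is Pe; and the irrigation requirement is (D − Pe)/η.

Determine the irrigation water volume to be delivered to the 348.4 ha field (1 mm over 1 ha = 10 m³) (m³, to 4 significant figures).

127100 m³

ET₀ = 0.55 × 8.3 = 4.5650 mm/d
ETc = Kc × ET₀ = 1.16 × 4.5650 = 5.2954 mm/d
Crop demand D = ETc × 10 d = 5.2954 × 10 = 52.954 mm
Pe = 0.85 × 25.4 = 21.590 mm
D − Pe = 52.954 − 21.590 = 31.364 mm
Gross irrigation = 31.364 / 0.86 = 36.470 mm
Volume = 36.470 mm × 348.4 ha × 10 = 127061.5 m³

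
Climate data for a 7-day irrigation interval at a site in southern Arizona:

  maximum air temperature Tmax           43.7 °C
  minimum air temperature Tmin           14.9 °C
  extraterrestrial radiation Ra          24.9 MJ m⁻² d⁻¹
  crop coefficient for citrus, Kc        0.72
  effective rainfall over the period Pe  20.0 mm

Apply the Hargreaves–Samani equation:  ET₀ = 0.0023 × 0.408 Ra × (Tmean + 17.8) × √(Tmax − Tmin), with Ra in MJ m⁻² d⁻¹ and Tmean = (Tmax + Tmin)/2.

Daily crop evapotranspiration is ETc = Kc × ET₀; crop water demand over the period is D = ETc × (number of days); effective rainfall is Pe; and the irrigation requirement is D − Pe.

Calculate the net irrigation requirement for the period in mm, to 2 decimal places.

9.77 mm

Tmean = (43.7 + 14.9)/2 = 29.30 °C
0.408 Ra = 0.408 × 24.9 = 10.1592 mm/d equivalent
ET₀ = 0.0023 × 10.1592 × (29.30 + 17.8) × √28.8 = 0.0023 × 10.1592 × 47.10 × 5.3666 = 5.9062 mm/d
ETc = Kc × ET₀ = 0.72 × 5.9062 = 4.2525 mm/d
Crop demand D = ETc × 7 d = 4.2525 × 7 = 29.768 mm
D − Pe = 29.768 − 20.0 = 9.768 mm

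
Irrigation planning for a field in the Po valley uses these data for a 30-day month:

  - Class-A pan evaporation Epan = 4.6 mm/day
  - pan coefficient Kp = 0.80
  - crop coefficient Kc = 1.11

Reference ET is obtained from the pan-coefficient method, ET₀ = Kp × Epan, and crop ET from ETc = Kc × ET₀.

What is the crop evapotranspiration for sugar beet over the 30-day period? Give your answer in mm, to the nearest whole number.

123 mm

ET₀ = 0.80 × 4.6 = 3.6800 mm/d
ETc = Kc × ET₀ = 1.11 × 3.6800 = 4.0848 mm/d
Over 30 days: 4.0848 × 30 = 122.544 mm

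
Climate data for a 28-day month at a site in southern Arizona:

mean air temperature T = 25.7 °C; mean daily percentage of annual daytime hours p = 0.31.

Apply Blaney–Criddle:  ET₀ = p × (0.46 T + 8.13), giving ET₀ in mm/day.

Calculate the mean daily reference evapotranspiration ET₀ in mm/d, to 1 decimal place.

ET₀ = 0.31 × (0.46 × 25.7 + 8.13) = 0.31 × 19.952 = 6.1851 mm/d

6.2 mm/d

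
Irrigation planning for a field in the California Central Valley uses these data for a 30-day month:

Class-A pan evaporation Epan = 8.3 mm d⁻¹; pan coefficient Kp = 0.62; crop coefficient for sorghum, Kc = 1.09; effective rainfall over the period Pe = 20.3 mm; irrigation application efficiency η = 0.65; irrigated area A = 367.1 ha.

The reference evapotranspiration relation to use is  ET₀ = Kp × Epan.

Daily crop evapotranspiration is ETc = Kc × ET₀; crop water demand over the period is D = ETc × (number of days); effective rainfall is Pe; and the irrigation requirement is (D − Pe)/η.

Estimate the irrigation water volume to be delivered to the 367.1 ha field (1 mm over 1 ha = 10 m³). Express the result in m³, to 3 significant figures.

ET₀ = 0.62 × 8.3 = 5.1460 mm/d
ETc = Kc × ET₀ = 1.09 × 5.1460 = 5.6091 mm/d
Crop demand D = ETc × 30 d = 5.6091 × 30 = 168.273 mm
D − Pe = 168.273 − 20.3 = 147.973 mm
Gross irrigation = 147.973 / 0.65 = 227.651 mm
Volume = 227.651 mm × 367.1 ha × 10 = 835706.8 m³

836000 m³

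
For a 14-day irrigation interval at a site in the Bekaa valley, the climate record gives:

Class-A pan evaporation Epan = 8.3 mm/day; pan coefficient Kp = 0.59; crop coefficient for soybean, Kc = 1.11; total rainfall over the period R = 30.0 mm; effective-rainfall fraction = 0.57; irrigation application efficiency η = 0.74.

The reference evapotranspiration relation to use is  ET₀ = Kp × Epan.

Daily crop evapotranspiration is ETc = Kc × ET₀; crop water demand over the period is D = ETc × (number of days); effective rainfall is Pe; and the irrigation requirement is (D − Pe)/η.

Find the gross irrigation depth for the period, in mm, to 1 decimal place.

ET₀ = 0.59 × 8.3 = 4.8970 mm/d
ETc = Kc × ET₀ = 1.11 × 4.8970 = 5.4357 mm/d
Crop demand D = ETc × 14 d = 5.4357 × 14 = 76.100 mm
Pe = 0.57 × 30.0 = 17.100 mm
D − Pe = 76.100 − 17.100 = 59.000 mm
Gross irrigation = 59.000 / 0.74 = 79.730 mm

79.7 mm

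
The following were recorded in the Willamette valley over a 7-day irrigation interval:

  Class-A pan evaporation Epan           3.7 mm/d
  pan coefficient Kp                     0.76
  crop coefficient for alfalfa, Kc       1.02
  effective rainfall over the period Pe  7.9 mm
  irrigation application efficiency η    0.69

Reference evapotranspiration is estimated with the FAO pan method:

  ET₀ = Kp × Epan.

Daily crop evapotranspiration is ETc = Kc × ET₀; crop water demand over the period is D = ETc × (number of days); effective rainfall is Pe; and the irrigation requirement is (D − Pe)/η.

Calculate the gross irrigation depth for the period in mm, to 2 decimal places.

ET₀ = 0.76 × 3.7 = 2.8120 mm/d
ETc = Kc × ET₀ = 1.02 × 2.8120 = 2.8682 mm/d
Crop demand D = ETc × 7 d = 2.8682 × 7 = 20.077 mm
D − Pe = 20.077 − 7.9 = 12.177 mm
Gross irrigation = 12.177 / 0.69 = 17.648 mm

17.65 mm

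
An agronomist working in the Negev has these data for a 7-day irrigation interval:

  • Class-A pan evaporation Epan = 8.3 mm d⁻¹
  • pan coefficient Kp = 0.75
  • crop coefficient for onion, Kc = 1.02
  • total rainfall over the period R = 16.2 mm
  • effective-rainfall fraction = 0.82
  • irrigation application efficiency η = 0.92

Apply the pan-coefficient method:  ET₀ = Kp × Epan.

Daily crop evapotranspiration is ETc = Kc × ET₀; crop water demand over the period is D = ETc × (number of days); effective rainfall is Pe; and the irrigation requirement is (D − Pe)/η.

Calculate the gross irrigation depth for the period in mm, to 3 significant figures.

ET₀ = 0.75 × 8.3 = 6.2250 mm/d
ETc = Kc × ET₀ = 1.02 × 6.2250 = 6.3495 mm/d
Crop demand D = ETc × 7 d = 6.3495 × 7 = 44.447 mm
Pe = 0.82 × 16.2 = 13.284 mm
D − Pe = 44.447 − 13.284 = 31.163 mm
Gross irrigation = 31.163 / 0.92 = 33.873 mm

33.9 mm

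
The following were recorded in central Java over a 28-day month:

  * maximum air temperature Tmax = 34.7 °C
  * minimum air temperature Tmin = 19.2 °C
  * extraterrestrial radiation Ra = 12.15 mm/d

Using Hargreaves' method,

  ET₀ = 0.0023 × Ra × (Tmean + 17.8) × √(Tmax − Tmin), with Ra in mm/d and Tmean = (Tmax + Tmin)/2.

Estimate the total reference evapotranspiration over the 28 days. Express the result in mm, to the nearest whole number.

138 mm

Tmean = (34.7 + 19.2)/2 = 26.95 °C
ET₀ = 0.0023 × 12.15 × (26.95 + 17.8) × √15.5 = 0.0023 × 12.15 × 44.75 × 3.9370 = 4.9234 mm/d
Over 28 days: 4.9234 × 28 = 137.855 mm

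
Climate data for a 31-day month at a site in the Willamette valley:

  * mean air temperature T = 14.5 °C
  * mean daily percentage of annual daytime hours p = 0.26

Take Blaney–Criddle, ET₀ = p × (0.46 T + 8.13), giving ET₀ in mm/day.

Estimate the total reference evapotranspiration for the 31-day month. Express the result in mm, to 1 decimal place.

119.3 mm

ET₀ = 0.26 × (0.46 × 14.5 + 8.13) = 0.26 × 14.800 = 3.8480 mm/d
Monthly total = 3.8480 × 31 = 119.288 mm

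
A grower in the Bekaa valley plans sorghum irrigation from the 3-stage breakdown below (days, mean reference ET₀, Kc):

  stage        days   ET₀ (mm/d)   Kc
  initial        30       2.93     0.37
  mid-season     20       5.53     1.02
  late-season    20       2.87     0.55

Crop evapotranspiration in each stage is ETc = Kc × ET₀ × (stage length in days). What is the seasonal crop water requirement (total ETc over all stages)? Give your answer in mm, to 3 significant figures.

177 mm

initial: 0.37 × 2.93 × 30 = 32.52 mm
mid-season: 1.02 × 5.53 × 20 = 112.81 mm
late-season: 0.55 × 2.87 × 20 = 31.57 mm
Seasonal total = 176.90 mm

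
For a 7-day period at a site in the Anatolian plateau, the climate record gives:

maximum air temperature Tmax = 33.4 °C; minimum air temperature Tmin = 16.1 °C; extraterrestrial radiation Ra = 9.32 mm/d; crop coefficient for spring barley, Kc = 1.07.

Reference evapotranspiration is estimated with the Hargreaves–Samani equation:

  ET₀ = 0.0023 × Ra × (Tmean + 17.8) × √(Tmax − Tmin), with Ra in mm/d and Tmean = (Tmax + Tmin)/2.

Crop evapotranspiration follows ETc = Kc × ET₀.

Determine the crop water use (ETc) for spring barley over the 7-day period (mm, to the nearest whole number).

28 mm

Tmean = (33.4 + 16.1)/2 = 24.75 °C
ET₀ = 0.0023 × 9.32 × (24.75 + 17.8) × √17.3 = 0.0023 × 9.32 × 42.55 × 4.1593 = 3.7937 mm/d
ETc = Kc × ET₀ = 1.07 × 3.7937 = 4.0593 mm/d
Over 7 days: 4.0593 × 7 = 28.415 mm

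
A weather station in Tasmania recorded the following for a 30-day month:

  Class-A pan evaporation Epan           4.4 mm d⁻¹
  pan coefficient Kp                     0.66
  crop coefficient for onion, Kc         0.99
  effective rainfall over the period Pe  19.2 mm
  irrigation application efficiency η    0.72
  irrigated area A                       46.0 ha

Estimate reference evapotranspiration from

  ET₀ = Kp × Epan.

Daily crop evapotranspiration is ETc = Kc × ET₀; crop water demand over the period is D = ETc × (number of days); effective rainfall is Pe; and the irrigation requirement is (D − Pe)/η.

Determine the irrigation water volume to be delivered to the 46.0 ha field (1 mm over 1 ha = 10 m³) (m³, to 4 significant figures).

42840 m³

ET₀ = 0.66 × 4.4 = 2.9040 mm/d
ETc = Kc × ET₀ = 0.99 × 2.9040 = 2.8750 mm/d
Crop demand D = ETc × 30 d = 2.8750 × 30 = 86.250 mm
D − Pe = 86.250 − 19.2 = 67.050 mm
Gross irrigation = 67.050 / 0.72 = 93.125 mm
Volume = 93.125 mm × 46.0 ha × 10 = 42837.5 m³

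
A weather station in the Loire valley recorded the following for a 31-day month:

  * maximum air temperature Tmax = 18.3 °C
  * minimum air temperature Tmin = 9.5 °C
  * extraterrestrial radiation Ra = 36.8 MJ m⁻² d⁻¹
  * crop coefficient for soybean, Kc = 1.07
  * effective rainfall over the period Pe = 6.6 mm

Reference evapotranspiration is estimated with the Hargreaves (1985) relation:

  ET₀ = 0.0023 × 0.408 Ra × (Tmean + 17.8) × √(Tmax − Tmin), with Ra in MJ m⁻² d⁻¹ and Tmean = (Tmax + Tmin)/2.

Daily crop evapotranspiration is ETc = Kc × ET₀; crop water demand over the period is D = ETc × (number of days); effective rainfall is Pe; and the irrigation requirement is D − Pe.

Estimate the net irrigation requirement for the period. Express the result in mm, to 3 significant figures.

Tmean = (18.3 + 9.5)/2 = 13.90 °C
0.408 Ra = 0.408 × 36.8 = 15.0144 mm/d equivalent
ET₀ = 0.0023 × 15.0144 × (13.90 + 17.8) × √8.8 = 0.0023 × 15.0144 × 31.70 × 2.9665 = 3.2474 mm/d
ETc = Kc × ET₀ = 1.07 × 3.2474 = 3.4747 mm/d
Crop demand D = ETc × 31 d = 3.4747 × 31 = 107.716 mm
D − Pe = 107.716 − 6.6 = 101.116 mm

101 mm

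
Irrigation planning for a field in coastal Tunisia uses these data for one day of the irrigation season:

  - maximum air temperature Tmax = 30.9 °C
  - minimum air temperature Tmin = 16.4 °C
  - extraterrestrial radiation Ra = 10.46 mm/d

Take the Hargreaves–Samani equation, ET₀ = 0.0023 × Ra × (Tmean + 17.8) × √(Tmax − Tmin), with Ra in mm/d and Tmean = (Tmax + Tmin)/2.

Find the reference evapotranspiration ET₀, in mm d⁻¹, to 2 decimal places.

3.80 mm d⁻¹

Tmean = (30.9 + 16.4)/2 = 23.65 °C
ET₀ = 0.0023 × 10.46 × (23.65 + 17.8) × √14.5 = 0.0023 × 10.46 × 41.45 × 3.8079 = 3.7973 mm/d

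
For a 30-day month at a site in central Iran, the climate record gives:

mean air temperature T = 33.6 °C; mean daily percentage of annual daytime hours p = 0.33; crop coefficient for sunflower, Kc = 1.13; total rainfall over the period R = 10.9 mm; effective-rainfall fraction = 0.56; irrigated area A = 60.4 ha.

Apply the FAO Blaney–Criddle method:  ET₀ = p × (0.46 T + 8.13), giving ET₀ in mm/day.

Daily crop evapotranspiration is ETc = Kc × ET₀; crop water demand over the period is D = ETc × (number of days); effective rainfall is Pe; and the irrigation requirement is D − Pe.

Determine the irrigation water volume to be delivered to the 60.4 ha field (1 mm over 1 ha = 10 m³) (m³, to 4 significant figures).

155700 m³

ET₀ = 0.33 × (0.46 × 33.6 + 8.13) = 0.33 × 23.586 = 7.7834 mm/d
ETc = Kc × ET₀ = 1.13 × 7.7834 = 8.7952 mm/d
Crop demand D = ETc × 30 d = 8.7952 × 30 = 263.856 mm
Pe = 0.56 × 10.9 = 6.104 mm
D − Pe = 263.856 − 6.104 = 257.752 mm
Volume = 257.752 mm × 60.4 ha × 10 = 155682.2 m³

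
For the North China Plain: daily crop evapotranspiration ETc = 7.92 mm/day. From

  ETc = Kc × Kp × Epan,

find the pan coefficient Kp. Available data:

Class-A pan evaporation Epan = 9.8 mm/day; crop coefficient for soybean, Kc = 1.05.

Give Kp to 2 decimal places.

ETc = Kc × Kp × Epan  ⇒  Kp = ETc / (Kc × Epan)
Kp = 7.92 / (1.05 × 9.8) = 7.92 / 10.290 = 0.7697

0.77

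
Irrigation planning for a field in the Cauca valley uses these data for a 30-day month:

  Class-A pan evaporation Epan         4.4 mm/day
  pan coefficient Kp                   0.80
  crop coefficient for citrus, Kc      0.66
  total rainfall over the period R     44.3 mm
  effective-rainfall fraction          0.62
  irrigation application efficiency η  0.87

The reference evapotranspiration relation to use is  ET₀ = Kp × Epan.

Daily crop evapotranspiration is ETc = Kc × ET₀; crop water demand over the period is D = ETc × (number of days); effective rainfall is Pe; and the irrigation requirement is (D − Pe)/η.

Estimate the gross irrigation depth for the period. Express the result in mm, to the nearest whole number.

ET₀ = 0.80 × 4.4 = 3.5200 mm/d
ETc = Kc × ET₀ = 0.66 × 3.5200 = 2.3232 mm/d
Crop demand D = ETc × 30 d = 2.3232 × 30 = 69.696 mm
Pe = 0.62 × 44.3 = 27.466 mm
D − Pe = 69.696 − 27.466 = 42.230 mm
Gross irrigation = 42.230 / 0.87 = 48.540 mm

49 mm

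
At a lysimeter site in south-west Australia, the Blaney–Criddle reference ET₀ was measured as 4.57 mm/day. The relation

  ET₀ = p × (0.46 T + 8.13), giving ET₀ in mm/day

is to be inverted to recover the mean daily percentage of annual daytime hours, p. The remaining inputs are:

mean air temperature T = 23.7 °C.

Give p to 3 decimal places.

0.240

p = ET₀ / (0.46 T + 8.13) = 4.57 / (0.46 × 23.7 + 8.13) = 4.57 / 19.032 = 0.2401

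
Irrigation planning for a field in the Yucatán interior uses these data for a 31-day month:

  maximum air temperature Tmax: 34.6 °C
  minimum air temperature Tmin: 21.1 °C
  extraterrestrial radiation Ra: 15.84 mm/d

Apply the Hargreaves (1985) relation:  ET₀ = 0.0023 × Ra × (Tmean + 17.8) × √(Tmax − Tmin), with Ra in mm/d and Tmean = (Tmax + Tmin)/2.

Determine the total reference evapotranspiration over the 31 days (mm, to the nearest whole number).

189 mm

Tmean = (34.6 + 21.1)/2 = 27.85 °C
ET₀ = 0.0023 × 15.84 × (27.85 + 17.8) × √13.5 = 0.0023 × 15.84 × 45.65 × 3.6742 = 6.1106 mm/d
Over 31 days: 6.1106 × 31 = 189.429 mm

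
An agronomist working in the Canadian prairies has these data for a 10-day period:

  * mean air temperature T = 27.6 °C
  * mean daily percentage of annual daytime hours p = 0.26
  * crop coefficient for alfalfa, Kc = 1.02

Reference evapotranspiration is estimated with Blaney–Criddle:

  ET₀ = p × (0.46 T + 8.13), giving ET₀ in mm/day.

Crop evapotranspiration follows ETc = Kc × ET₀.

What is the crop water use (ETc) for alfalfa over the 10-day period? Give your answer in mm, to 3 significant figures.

55.2 mm

ET₀ = 0.26 × (0.46 × 27.6 + 8.13) = 0.26 × 20.826 = 5.4148 mm/d
ETc = Kc × ET₀ = 1.02 × 5.4148 = 5.5231 mm/d
Over 10 days: 5.5231 × 10 = 55.231 mm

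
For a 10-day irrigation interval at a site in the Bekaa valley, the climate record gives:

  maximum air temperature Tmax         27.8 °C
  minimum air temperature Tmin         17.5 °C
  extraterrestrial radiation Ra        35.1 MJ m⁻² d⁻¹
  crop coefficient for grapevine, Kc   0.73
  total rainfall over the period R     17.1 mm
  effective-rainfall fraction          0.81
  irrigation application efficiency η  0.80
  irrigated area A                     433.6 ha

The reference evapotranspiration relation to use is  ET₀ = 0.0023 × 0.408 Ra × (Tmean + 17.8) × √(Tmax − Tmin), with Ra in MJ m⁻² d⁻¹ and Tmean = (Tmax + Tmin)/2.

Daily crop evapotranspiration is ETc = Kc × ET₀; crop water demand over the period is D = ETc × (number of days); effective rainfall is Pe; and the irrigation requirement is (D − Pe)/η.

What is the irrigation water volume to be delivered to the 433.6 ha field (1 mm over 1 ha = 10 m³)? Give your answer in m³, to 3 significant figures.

94100 m³

Tmean = (27.8 + 17.5)/2 = 22.65 °C
0.408 Ra = 0.408 × 35.1 = 14.3208 mm/d equivalent
ET₀ = 0.0023 × 14.3208 × (22.65 + 17.8) × √10.3 = 0.0023 × 14.3208 × 40.45 × 3.2094 = 4.2760 mm/d
ETc = Kc × ET₀ = 0.73 × 4.2760 = 3.1215 mm/d
Crop demand D = ETc × 10 d = 3.1215 × 10 = 31.215 mm
Pe = 0.81 × 17.1 = 13.851 mm
D − Pe = 31.215 − 13.851 = 17.364 mm
Gross irrigation = 17.364 / 0.80 = 21.705 mm
Volume = 21.705 mm × 433.6 ha × 10 = 94112.9 m³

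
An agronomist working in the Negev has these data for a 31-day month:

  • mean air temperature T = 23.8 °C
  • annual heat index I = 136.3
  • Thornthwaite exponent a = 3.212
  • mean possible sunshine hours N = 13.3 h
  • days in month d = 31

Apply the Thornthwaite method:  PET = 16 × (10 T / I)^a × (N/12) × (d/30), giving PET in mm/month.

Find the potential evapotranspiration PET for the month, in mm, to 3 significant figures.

110 mm

10T/I = 10 × 23.8 / 136.3 = 1.7461
(10T/I)^a = 1.7461^3.212 = 5.9914
Uncorrected PET = 16 × 5.9914 = 95.862 mm
Correction = (N/12)(d/30) = (13.3/12)(31/30) = 1.1453
PET = 95.862 × 1.1453 = 109.791 mm/month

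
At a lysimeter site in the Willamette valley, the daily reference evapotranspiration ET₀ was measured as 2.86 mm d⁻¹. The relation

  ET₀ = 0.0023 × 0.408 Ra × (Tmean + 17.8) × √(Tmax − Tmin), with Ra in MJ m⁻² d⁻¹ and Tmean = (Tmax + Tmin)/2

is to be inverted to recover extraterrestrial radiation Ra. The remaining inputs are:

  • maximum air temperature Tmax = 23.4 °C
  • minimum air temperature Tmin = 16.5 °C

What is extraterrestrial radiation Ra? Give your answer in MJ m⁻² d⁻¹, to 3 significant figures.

30.7 MJ m⁻² d⁻¹

Tmean = (23.4+16.5)/2 = 19.95 °C; ΔT = 6.9
Ra = ET₀ / [0.0023 × 0.408 × (Tmean+17.8) × √ΔT]
   = 2.86 / (0.0023 × 0.408 × 37.75 × 2.6268) = 30.735 MJ m⁻² d⁻¹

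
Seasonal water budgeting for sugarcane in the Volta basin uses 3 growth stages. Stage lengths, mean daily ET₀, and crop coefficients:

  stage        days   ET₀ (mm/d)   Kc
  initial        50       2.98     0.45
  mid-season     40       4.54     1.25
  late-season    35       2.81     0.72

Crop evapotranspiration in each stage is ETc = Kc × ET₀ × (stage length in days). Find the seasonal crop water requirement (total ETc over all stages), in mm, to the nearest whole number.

initial: 0.45 × 2.98 × 50 = 67.05 mm
mid-season: 1.25 × 4.54 × 40 = 227.00 mm
late-season: 0.72 × 2.81 × 35 = 70.81 mm
Seasonal total = 364.86 mm

365 mm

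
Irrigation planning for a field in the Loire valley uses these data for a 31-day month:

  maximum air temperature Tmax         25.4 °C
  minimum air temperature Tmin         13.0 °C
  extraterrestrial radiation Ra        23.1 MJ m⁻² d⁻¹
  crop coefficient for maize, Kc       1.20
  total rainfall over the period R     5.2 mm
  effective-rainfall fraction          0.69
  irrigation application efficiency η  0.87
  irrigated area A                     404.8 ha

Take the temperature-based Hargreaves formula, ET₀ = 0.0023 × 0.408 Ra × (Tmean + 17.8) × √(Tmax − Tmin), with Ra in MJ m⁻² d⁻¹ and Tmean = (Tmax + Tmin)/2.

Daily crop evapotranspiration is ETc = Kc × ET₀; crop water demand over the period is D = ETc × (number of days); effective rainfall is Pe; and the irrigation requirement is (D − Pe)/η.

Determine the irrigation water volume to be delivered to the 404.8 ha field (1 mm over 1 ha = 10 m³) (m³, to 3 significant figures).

Tmean = (25.4 + 13.0)/2 = 19.20 °C
0.408 Ra = 0.408 × 23.1 = 9.4248 mm/d equivalent
ET₀ = 0.0023 × 9.4248 × (19.20 + 17.8) × √12.4 = 0.0023 × 9.4248 × 37.00 × 3.5214 = 2.8243 mm/d
ETc = Kc × ET₀ = 1.20 × 2.8243 = 3.3892 mm/d
Crop demand D = ETc × 31 d = 3.3892 × 31 = 105.065 mm
Pe = 0.69 × 5.2 = 3.588 mm
D − Pe = 105.065 − 3.588 = 101.477 mm
Gross irrigation = 101.477 / 0.87 = 116.640 mm
Volume = 116.640 mm × 404.8 ha × 10 = 472158.7 m³

472000 m³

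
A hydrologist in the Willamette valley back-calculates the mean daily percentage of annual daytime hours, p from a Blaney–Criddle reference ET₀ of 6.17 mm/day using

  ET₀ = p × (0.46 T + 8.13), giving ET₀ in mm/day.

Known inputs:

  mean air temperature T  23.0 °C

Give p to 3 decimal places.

p = ET₀ / (0.46 T + 8.13) = 6.17 / (0.46 × 23.0 + 8.13) = 6.17 / 18.710 = 0.3298

0.330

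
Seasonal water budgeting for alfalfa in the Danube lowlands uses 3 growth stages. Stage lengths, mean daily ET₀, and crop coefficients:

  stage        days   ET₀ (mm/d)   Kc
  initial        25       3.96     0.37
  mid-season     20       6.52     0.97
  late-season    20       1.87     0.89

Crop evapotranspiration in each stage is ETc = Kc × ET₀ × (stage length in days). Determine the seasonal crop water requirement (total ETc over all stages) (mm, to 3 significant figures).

initial: 0.37 × 3.96 × 25 = 36.63 mm
mid-season: 0.97 × 6.52 × 20 = 126.49 mm
late-season: 0.89 × 1.87 × 20 = 33.29 mm
Seasonal total = 196.41 mm

196 mm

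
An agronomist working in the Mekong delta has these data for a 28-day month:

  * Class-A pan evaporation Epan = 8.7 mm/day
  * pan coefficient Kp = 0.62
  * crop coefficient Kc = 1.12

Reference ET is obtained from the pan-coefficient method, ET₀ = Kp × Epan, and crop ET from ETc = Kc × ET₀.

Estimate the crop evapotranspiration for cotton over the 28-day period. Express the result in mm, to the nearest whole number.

169 mm

ET₀ = 0.62 × 8.7 = 5.3940 mm/d
ETc = Kc × ET₀ = 1.12 × 5.3940 = 6.0413 mm/d
Over 28 days: 6.0413 × 28 = 169.156 mm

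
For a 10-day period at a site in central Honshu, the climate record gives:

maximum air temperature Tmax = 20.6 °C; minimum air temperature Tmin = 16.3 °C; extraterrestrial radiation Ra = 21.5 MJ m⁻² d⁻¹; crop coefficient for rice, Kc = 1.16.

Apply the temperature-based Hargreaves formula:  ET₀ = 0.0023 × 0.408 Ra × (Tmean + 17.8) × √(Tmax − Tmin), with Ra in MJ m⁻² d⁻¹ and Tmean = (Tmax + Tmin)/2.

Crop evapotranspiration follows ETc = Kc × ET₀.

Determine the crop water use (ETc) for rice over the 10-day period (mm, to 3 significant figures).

17.6 mm

Tmean = (20.6 + 16.3)/2 = 18.45 °C
0.408 Ra = 0.408 × 21.5 = 8.7720 mm/d equivalent
ET₀ = 0.0023 × 8.7720 × (18.45 + 17.8) × √4.3 = 0.0023 × 8.7720 × 36.25 × 2.0736 = 1.5166 mm/d
ETc = Kc × ET₀ = 1.16 × 1.5166 = 1.7593 mm/d
Over 10 days: 1.7593 × 10 = 17.593 mm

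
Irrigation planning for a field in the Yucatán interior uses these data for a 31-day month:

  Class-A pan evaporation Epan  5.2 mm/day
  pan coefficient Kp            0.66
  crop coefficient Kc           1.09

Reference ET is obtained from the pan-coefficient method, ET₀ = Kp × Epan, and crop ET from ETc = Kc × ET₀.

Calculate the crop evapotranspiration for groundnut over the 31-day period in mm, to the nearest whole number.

116 mm

ET₀ = 0.66 × 5.2 = 3.4320 mm/d
ETc = Kc × ET₀ = 1.09 × 3.4320 = 3.7409 mm/d
Over 31 days: 3.7409 × 31 = 115.968 mm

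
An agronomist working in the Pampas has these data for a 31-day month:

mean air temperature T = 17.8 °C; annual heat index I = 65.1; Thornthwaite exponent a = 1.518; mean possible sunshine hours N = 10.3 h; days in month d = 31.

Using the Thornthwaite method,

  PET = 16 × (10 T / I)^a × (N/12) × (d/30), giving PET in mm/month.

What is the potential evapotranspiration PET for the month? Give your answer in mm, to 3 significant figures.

10T/I = 10 × 17.8 / 65.1 = 2.7343
(10T/I)^a = 2.7343^1.518 = 4.6040
Uncorrected PET = 16 × 4.6040 = 73.664 mm
Correction = (N/12)(d/30) = (10.3/12)(31/30) = 0.8869
PET = 73.664 × 0.8869 = 65.333 mm/month

65.3 mm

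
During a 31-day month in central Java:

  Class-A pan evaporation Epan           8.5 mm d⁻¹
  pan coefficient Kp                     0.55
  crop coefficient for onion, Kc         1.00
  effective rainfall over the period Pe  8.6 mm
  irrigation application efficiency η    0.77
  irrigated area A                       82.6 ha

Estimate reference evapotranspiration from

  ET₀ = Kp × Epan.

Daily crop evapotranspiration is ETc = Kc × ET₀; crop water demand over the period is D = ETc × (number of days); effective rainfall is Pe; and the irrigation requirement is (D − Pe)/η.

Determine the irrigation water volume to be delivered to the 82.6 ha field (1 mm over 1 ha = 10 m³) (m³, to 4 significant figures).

146200 m³

ET₀ = 0.55 × 8.5 = 4.6750 mm/d
ETc = Kc × ET₀ = 1.00 × 4.6750 = 4.6750 mm/d
Crop demand D = ETc × 31 d = 4.6750 × 31 = 144.925 mm
D − Pe = 144.925 − 8.6 = 136.325 mm
Gross irrigation = 136.325 / 0.77 = 177.045 mm
Volume = 177.045 mm × 82.6 ha × 10 = 146239.2 m³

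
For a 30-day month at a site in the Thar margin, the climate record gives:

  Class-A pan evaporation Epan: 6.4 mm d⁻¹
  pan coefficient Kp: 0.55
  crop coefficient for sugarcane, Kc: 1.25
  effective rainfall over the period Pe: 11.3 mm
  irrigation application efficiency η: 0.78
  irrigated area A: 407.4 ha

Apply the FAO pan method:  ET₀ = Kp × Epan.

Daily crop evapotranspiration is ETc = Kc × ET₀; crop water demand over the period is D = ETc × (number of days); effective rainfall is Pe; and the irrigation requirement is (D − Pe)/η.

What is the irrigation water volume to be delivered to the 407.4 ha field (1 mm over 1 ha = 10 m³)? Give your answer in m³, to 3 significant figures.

630000 m³

ET₀ = 0.55 × 6.4 = 3.5200 mm/d
ETc = Kc × ET₀ = 1.25 × 3.5200 = 4.4000 mm/d
Crop demand D = ETc × 30 d = 4.4000 × 30 = 132.000 mm
D − Pe = 132.000 − 11.3 = 120.700 mm
Gross irrigation = 120.700 / 0.78 = 154.744 mm
Volume = 154.744 mm × 407.4 ha × 10 = 630427.1 m³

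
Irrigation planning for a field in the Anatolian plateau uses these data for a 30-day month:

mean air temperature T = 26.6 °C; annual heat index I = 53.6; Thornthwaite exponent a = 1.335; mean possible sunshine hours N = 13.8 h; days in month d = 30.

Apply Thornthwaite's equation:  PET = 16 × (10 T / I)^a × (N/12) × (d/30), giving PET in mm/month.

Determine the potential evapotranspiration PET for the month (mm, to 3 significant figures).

10T/I = 10 × 26.6 / 53.6 = 4.9627
(10T/I)^a = 4.9627^1.335 = 8.4876
Uncorrected PET = 16 × 8.4876 = 135.802 mm
Correction = (N/12)(d/30) = (13.8/12)(30/30) = 1.1500
PET = 135.802 × 1.1500 = 156.172 mm/month

156 mm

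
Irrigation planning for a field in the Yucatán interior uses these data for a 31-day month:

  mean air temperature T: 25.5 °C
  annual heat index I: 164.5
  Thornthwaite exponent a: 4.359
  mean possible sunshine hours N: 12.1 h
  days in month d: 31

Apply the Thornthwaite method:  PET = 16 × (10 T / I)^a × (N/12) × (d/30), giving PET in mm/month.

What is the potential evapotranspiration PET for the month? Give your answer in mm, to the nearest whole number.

113 mm

10T/I = 10 × 25.5 / 164.5 = 1.5502
(10T/I)^a = 1.5502^4.359 = 6.7593
Uncorrected PET = 16 × 6.7593 = 108.149 mm
Correction = (N/12)(d/30) = (12.1/12)(31/30) = 1.0419
PET = 108.149 × 1.0419 = 112.680 mm/month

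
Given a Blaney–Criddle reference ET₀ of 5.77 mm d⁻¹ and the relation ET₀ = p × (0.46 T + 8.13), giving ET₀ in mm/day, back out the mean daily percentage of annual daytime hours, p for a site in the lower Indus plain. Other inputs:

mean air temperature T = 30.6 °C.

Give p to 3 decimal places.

0.260

p = ET₀ / (0.46 T + 8.13) = 5.77 / (0.46 × 30.6 + 8.13) = 5.77 / 22.206 = 0.2598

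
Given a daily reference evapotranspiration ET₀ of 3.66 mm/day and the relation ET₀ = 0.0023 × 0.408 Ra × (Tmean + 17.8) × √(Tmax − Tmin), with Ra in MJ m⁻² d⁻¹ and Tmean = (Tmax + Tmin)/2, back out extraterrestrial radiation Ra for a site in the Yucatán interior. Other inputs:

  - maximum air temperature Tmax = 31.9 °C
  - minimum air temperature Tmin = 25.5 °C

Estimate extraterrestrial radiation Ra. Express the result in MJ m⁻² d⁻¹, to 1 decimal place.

33.2 MJ m⁻² d⁻¹

Tmean = (31.9+25.5)/2 = 28.70 °C; ΔT = 6.4
Ra = ET₀ / [0.0023 × 0.408 × (Tmean+17.8) × √ΔT]
   = 3.66 / (0.0023 × 0.408 × 46.50 × 2.5298) = 33.155 MJ m⁻² d⁻¹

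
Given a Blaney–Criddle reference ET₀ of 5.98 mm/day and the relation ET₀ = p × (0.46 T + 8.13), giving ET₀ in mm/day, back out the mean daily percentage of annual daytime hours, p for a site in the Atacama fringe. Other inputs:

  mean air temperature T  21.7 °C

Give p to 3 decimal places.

p = ET₀ / (0.46 T + 8.13) = 5.98 / (0.46 × 21.7 + 8.13) = 5.98 / 18.112 = 0.3302

0.330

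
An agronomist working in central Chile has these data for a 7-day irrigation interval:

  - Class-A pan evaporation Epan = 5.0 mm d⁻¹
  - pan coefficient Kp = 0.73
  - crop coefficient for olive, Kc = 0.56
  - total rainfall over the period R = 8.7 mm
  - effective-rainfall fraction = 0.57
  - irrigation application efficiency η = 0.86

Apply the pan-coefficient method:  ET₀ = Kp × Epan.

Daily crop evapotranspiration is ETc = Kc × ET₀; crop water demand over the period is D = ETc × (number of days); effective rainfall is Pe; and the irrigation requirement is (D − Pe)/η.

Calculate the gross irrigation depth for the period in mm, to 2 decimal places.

ET₀ = 0.73 × 5.0 = 3.6500 mm/d
ETc = Kc × ET₀ = 0.56 × 3.6500 = 2.0440 mm/d
Crop demand D = ETc × 7 d = 2.0440 × 7 = 14.308 mm
Pe = 0.57 × 8.7 = 4.959 mm
D − Pe = 14.308 − 4.959 = 9.349 mm
Gross irrigation = 9.349 / 0.86 = 10.871 mm

10.87 mm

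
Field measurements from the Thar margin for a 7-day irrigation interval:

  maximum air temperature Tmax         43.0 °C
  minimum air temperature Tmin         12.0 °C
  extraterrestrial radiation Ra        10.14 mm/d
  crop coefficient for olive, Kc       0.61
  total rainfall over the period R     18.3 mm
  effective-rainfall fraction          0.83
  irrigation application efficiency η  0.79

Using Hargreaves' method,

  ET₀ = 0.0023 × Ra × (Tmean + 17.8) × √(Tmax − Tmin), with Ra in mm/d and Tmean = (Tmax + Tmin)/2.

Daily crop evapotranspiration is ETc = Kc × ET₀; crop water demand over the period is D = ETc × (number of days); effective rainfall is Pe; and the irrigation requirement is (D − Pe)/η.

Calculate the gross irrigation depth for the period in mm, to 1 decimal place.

12.6 mm

Tmean = (43.0 + 12.0)/2 = 27.50 °C
ET₀ = 0.0023 × 10.14 × (27.50 + 17.8) × √31.0 = 0.0023 × 10.14 × 45.30 × 5.5678 = 5.8823 mm/d
ETc = Kc × ET₀ = 0.61 × 5.8823 = 3.5882 mm/d
Crop demand D = ETc × 7 d = 3.5882 × 7 = 25.117 mm
Pe = 0.83 × 18.3 = 15.189 mm
D − Pe = 25.117 − 15.189 = 9.928 mm
Gross irrigation = 9.928 / 0.79 = 12.567 mm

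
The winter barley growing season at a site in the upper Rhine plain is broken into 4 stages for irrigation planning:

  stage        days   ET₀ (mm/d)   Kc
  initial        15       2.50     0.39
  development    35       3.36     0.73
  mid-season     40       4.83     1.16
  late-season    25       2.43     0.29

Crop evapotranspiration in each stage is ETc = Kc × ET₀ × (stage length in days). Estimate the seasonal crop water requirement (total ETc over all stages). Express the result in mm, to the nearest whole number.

initial: 0.39 × 2.50 × 15 = 14.63 mm
development: 0.73 × 3.36 × 35 = 85.85 mm
mid-season: 1.16 × 4.83 × 40 = 224.11 mm
late-season: 0.29 × 2.43 × 25 = 17.62 mm
Seasonal total = 342.21 mm

342 mm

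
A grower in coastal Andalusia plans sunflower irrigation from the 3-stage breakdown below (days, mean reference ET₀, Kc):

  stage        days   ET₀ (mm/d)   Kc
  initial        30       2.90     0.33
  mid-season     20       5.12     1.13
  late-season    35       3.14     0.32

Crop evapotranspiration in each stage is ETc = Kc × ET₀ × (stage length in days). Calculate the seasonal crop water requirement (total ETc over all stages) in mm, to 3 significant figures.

180 mm

initial: 0.33 × 2.90 × 30 = 28.71 mm
mid-season: 1.13 × 5.12 × 20 = 115.71 mm
late-season: 0.32 × 3.14 × 35 = 35.17 mm
Seasonal total = 179.59 mm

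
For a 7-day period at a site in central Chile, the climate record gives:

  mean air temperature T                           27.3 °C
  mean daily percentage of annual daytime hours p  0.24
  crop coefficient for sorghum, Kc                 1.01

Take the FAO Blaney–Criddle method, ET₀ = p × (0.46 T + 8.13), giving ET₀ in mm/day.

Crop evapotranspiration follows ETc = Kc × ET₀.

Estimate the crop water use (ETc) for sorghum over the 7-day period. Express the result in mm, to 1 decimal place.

35.1 mm

ET₀ = 0.24 × (0.46 × 27.3 + 8.13) = 0.24 × 20.688 = 4.9651 mm/d
ETc = Kc × ET₀ = 1.01 × 4.9651 = 5.0148 mm/d
Over 7 days: 5.0148 × 7 = 35.104 mm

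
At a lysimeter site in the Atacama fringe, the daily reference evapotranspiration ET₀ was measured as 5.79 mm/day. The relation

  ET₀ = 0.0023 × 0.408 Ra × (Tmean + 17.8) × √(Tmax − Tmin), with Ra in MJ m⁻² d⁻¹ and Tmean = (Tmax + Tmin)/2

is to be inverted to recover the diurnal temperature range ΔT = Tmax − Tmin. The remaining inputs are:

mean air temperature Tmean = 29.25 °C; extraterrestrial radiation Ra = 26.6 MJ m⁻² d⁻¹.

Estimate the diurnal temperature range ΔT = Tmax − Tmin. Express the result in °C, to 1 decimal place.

√ΔT = ET₀ / [0.0023 × 0.408 × Ra × (Tmean+17.8)] = 5.79 / (0.0023 × 10.8528 × 47.05) = 4.9300
ΔT = 4.9300² = 24.305 °C

24.3 °C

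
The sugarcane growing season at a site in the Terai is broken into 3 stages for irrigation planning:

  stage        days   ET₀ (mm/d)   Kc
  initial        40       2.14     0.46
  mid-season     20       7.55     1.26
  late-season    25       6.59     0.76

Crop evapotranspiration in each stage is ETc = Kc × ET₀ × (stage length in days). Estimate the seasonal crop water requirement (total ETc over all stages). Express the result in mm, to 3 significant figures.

initial: 0.46 × 2.14 × 40 = 39.38 mm
mid-season: 1.26 × 7.55 × 20 = 190.26 mm
late-season: 0.76 × 6.59 × 25 = 125.21 mm
Seasonal total = 354.85 mm

355 mm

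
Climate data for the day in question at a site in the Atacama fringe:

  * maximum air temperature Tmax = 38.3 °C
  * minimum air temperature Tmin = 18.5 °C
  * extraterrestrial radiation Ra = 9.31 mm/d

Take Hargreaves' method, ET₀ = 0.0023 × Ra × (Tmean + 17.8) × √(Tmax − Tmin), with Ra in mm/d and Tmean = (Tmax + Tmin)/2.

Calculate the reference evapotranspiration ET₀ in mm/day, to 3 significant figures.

Tmean = (38.3 + 18.5)/2 = 28.40 °C
ET₀ = 0.0023 × 9.31 × (28.40 + 17.8) × √19.8 = 0.0023 × 9.31 × 46.20 × 4.4497 = 4.4020 mm/d

4.40 mm/day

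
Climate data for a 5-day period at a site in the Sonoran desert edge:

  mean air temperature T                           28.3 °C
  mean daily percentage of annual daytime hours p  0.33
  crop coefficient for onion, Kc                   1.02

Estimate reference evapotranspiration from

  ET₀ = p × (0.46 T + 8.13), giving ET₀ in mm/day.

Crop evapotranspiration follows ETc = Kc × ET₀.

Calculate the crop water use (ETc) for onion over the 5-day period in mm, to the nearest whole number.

ET₀ = 0.33 × (0.46 × 28.3 + 8.13) = 0.33 × 21.148 = 6.9788 mm/d
ETc = Kc × ET₀ = 1.02 × 6.9788 = 7.1184 mm/d
Over 5 days: 7.1184 × 5 = 35.592 mm

36 mm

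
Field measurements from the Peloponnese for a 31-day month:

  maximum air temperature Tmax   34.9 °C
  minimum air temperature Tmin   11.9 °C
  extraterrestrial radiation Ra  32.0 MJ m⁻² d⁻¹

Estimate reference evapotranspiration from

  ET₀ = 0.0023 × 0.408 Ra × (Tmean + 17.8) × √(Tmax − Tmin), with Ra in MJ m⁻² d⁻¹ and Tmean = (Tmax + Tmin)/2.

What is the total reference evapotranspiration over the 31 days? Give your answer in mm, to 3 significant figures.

184 mm

Tmean = (34.9 + 11.9)/2 = 23.40 °C
0.408 Ra = 0.408 × 32.0 = 13.0560 mm/d equivalent
ET₀ = 0.0023 × 13.0560 × (23.40 + 17.8) × √23.0 = 0.0023 × 13.0560 × 41.20 × 4.7958 = 5.9333 mm/d
Over 31 days: 5.9333 × 31 = 183.932 mm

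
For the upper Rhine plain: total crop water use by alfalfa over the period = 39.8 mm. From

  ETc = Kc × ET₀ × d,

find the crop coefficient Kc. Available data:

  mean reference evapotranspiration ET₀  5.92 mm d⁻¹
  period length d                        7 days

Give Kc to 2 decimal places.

ETc = Kc × ET₀ × d  ⇒  Kc = ETc / (ET₀ × d)
Kc = 39.8 / (5.92 × 7) = 39.8 / 41.44 = 0.9604

0.96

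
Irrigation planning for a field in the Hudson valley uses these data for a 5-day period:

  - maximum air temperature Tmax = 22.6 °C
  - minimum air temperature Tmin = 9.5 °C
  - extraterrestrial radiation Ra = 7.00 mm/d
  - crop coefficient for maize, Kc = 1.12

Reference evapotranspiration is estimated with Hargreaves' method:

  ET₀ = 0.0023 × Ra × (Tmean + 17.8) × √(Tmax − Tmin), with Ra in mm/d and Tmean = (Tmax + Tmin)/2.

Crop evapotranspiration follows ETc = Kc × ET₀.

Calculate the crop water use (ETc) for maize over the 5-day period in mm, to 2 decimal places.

11.05 mm

Tmean = (22.6 + 9.5)/2 = 16.05 °C
ET₀ = 0.0023 × 7.00 × (16.05 + 17.8) × √13.1 = 0.0023 × 7.00 × 33.85 × 3.6194 = 1.9725 mm/d
ETc = Kc × ET₀ = 1.12 × 1.9725 = 2.2092 mm/d
Over 5 days: 2.2092 × 5 = 11.046 mm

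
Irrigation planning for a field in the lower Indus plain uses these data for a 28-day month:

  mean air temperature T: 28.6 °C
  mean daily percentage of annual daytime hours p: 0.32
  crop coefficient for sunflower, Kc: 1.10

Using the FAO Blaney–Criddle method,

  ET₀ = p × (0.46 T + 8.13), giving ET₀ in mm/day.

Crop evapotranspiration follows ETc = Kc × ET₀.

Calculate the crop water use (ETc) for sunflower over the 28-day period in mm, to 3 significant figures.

210 mm

ET₀ = 0.32 × (0.46 × 28.6 + 8.13) = 0.32 × 21.286 = 6.8115 mm/d
ETc = Kc × ET₀ = 1.10 × 6.8115 = 7.4927 mm/d
Over 28 days: 7.4927 × 28 = 209.796 mm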